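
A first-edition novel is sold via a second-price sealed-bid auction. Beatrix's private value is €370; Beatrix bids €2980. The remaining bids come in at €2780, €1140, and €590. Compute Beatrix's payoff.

Beatrix's payoff: -€2410.

Highest competing bid: €2780.
Beatrix's bid €2980 is the highest overall, so Beatrix wins and pays the second-highest bid, €2780.
Payoff = value − price = €370 − €2780 = -€2410.
Overbidding won the item at a price above value — truthful bidding would have avoided this loss.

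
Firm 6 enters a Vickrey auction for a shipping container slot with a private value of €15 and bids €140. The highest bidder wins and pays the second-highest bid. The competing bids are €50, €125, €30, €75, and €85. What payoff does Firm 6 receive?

Highest competing bid: €125.
Firm 6's bid €140 is the highest overall, so Firm 6 wins and pays the second-highest bid, €125.
Payoff = value − price = €15 − €125 = -€110.
Overbidding won the item at a price above value — truthful bidding would have avoided this loss.

Payoff = -€110.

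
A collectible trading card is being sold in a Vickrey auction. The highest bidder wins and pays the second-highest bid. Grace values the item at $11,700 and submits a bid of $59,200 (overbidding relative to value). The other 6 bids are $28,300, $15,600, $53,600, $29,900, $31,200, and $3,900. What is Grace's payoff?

-$41,900

Highest competing bid: $53,600.
Grace's bid $59,200 is the highest overall, so Grace wins and pays the second-highest bid, $53,600.
Payoff = value − price = $11,700 − $53,600 = -$41,900.
Overbidding won the item at a price above value — truthful bidding would have avoided this loss.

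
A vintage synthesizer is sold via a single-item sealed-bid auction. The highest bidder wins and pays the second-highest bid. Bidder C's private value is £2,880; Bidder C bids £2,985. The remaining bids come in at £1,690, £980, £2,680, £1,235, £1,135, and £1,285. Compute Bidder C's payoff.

Highest competing bid: £2,680.
Bidder C's bid £2,985 is the highest overall, so Bidder C wins and pays the second-highest bid, £2,680.
Payoff = value − price = £2,880 − £2,680 = £200.

£200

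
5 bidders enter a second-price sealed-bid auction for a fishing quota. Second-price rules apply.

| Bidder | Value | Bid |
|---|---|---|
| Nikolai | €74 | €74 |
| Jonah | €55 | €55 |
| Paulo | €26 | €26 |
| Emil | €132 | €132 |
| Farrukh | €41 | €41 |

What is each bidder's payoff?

Ranking the bids: Emil €132 > Nikolai €74 > Jonah €55 > Farrukh €41 > Paulo €26.
Emil has the top bid and wins; the price is the second-highest bid, €74.
Emil's payoff = €132 − €74 = €58. All other bidders lose, so their payoff is 0.

Nikolai €0, Jonah €0, Paulo €0, Emil €58, Farrukh €0.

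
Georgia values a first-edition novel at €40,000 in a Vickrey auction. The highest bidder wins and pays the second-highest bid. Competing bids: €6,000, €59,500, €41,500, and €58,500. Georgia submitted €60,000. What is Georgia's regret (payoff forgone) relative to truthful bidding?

Regret: €19,500.

The highest competing bid is €59,500.
Bidding truthfully at €40,000: the top bid is €59,500 (a rival), so Georgia loses. Payoff = €0.
Bidding €60,000: Georgia has the top bid, wins, and pays the second-highest bid €59,500. Payoff = €40,000 − €59,500 = -€19,500.
Regret = truthful payoff − actual payoff = €0 − -€19,500 = €19,500.
This is the dominant-strategy logic: truthful bidding weakly beats any alternative.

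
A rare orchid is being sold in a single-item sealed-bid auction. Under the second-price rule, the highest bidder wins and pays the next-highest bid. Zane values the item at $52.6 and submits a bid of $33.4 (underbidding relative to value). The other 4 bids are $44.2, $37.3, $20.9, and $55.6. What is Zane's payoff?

Highest competing bid: $55.6.
Zane's bid $33.4 is not the highest, so Zane loses, pays nothing, and earns zero payoff.

Payoff = $0.0.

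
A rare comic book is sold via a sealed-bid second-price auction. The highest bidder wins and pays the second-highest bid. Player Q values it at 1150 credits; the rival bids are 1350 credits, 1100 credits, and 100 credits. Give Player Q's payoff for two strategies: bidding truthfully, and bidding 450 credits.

Truthful: 0 credits; alternative: 0 credits.

The highest competing bid is 1350 credits.
Bidding truthfully at 1150 credits: the top bid is 1350 credits (a rival), so Player Q loses. Payoff = 0 credits.
Bidding 450 credits: the top bid is 1350 credits (a rival), so Player Q loses. Payoff = 0 credits.
The bid only affects whether you win, not the price — here both bids land on the same side of the top rival bid, so the deviation is payoff-neutral.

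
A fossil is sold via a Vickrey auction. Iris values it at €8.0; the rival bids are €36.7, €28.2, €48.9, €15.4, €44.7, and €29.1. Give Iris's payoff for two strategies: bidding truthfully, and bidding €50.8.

The highest competing bid is €48.9.
Bidding truthfully at €8.0: the top bid is €48.9 (a rival), so Iris loses. Payoff = €0.0.
Bidding €50.8: Iris has the top bid, wins, and pays the second-highest bid €48.9. Payoff = €8.0 − €48.9 = -€40.9.

(a) €0.0  (b) -€40.9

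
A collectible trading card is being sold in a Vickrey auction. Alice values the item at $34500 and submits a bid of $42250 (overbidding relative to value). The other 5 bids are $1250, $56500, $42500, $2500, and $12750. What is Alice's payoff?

Payoff = $0.

Highest competing bid: $56500.
Alice's bid $42250 is not the highest, so Alice loses, pays nothing, and earns zero payoff.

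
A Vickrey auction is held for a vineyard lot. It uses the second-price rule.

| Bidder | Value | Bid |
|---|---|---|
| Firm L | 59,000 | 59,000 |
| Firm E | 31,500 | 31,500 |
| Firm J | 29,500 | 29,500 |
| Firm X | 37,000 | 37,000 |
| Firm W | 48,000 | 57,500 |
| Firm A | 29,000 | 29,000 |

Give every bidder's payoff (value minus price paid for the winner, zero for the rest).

Payoffs: Firm L 1,500, Firm E 0, Firm J 0, Firm X 0, Firm W 0, Firm A 0.

Bids in descending order: Firm L 59,000, then Firm W 57,500, then Firm X 37,000, then Firm E 31,500, then Firm J 29,500, then Firm A 29,000.
Firm L has the top bid and wins; the price is the second-highest bid, 57,500.
Firm L's payoff = 59,000 − 57,500 = 1,500. All other bidders lose, so their payoff is 0.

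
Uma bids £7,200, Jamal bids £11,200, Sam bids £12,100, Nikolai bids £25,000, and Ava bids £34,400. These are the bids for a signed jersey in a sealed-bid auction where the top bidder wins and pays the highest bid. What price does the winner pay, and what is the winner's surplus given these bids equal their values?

Sorted high to low: Ava £34,400 > Nikolai £25,000 > Sam £12,100 > Jamal £11,200 > Uma £7,200.
Ava is the highest bidder, so Ava wins.
Under the first-price rule, the price is the highest bid: £34,400.
Surplus = £34,400 − £34,400 = £0.

Price £34,400; surplus £0.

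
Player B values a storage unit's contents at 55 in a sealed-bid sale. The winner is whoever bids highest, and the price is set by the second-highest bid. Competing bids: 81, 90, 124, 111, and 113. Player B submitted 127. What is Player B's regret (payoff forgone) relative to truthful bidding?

Payoff forgone: 69.

The highest competing bid is 124.
Bidding truthfully at 55: the top bid is 124 (a rival), so Player B loses. Payoff = 0.
Bidding 127: Player B has the top bid, wins, and pays the second-highest bid 124. Payoff = 55 − 124 = -69.
Regret = truthful payoff − actual payoff = 0 − -69 = 69.
Deviating from a truthful bid can only lose payoff in a second-price auction — never gain.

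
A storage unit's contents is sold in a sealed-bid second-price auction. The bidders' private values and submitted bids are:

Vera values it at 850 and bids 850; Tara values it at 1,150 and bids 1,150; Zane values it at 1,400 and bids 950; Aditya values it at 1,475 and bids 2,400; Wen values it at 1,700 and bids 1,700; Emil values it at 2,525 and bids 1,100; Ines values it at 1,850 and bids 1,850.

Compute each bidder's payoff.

Vera 0, Tara 0, Zane 0, Aditya -375, Wen 0, Emil 0, Ines 0.

Ranking the bids: Aditya 2,400; Ines 1,850; Wen 1,700; Tara 1,150; Emil 1,100; Zane 950; Vera 850.
Aditya has the top bid and wins; the price is the second-highest bid, 1,850.
Aditya's payoff = 1,475 − 1,850 = -375. All other bidders lose, so their payoff is 0.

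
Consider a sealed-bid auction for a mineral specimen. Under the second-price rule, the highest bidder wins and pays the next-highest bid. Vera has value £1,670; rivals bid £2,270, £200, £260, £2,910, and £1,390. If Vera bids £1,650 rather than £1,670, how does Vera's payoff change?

Change in payoff: £0.

The highest competing bid is £2,910.
Bidding truthfully at £1,670: the top bid is £2,910 (a rival), so Vera loses. Payoff = £0.
Bidding £1,650: the top bid is £2,910 (a rival), so Vera loses. Payoff = £0.
Change = £0 − £0 = £0.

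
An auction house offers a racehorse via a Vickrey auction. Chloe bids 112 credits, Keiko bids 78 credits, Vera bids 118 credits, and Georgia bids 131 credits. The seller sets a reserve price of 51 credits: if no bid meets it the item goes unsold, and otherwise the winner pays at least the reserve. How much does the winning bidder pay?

The winner pays 118 credits.

Ordered from highest: Georgia 131 credits; Vera 118 credits; Chloe 112 credits; Keiko 78 credits.
Georgia has the highest bid, so Georgia wins.
The second-highest bid is 118 credits, which exceeds the reserve, so that sets the price.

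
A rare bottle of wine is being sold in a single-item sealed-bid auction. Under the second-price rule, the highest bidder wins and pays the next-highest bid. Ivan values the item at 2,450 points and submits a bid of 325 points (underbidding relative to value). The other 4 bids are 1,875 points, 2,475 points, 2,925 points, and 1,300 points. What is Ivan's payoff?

Highest competing bid: 2,925 points.
Ivan's bid 325 points is not the highest, so Ivan loses, pays nothing, and earns zero payoff.

0 points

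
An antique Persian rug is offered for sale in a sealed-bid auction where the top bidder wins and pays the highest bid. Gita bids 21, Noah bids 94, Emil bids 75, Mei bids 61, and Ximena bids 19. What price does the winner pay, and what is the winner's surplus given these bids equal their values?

Bids in descending order: Noah 94 > Emil 75 > Mei 61 > Gita 21 > Ximena 19.
Noah is the highest bidder, so Noah wins.
Under the first-price rule, the price is the highest bid: 94.
Surplus = 94 − 94 = 0.

Price 94; surplus 0.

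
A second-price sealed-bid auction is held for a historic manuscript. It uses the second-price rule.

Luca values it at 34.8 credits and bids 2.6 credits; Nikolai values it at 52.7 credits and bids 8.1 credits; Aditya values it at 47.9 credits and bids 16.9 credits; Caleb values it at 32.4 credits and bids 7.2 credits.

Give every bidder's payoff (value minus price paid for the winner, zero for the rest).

Ordered from highest: Aditya 16.9 credits, then Nikolai 8.1 credits, then Caleb 7.2 credits, then Luca 2.6 credits.
Aditya has the top bid and wins; the price is the second-highest bid, 8.1 credits.
Aditya's payoff = 47.9 credits − 8.1 credits = 39.8 credits. All other bidders lose, so their payoff is 0.

Luca 0.0 credits, Nikolai 0.0 credits, Aditya 39.8 credits, Caleb 0.0 credits.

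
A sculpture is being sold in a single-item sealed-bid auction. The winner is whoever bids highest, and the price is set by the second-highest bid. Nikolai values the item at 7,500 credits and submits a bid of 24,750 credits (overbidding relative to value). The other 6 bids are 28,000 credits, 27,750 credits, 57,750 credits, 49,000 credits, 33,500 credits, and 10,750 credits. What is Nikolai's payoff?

0 credits

Highest competing bid: 57,750 credits.
Nikolai's bid 24,750 credits is not the highest, so Nikolai loses, pays nothing, and earns zero payoff.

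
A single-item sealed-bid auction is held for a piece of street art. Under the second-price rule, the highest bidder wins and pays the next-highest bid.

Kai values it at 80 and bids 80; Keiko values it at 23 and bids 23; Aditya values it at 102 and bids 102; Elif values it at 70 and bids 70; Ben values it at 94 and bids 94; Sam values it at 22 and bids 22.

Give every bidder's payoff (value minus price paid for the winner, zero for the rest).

Kai 0, Keiko 0, Aditya 8, Elif 0, Ben 0, Sam 0.

Sorted high to low: Aditya 102; Ben 94; Kai 80; Elif 70; Keiko 23; Sam 22.
Aditya has the top bid and wins; the price is the second-highest bid, 94.
Aditya's payoff = 102 − 94 = 8. All other bidders lose, so their payoff is 0.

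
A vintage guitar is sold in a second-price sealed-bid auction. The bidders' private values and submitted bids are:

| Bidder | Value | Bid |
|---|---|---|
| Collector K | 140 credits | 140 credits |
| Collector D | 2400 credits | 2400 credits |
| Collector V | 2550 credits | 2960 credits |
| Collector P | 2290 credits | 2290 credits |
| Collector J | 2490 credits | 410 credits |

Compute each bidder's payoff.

Payoffs: Collector K 0 credits, Collector D 0 credits, Collector V 150 credits, Collector P 0 credits, Collector J 0 credits.

Ordered from highest: Collector V 2960 credits; Collector D 2400 credits; Collector P 2290 credits; Collector J 410 credits; Collector K 140 credits.
Collector V has the top bid and wins; the price is the second-highest bid, 2400 credits.
Collector V's payoff = 2550 credits − 2400 credits = 150 credits. All other bidders lose, so their payoff is 0.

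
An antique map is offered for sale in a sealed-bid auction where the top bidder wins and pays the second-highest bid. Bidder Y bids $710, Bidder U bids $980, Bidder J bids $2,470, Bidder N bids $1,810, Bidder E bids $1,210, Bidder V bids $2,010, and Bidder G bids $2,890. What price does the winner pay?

$2,470

Ordered from highest: Bidder G $2,890 > Bidder J $2,470 > Bidder V $2,010 > Bidder N $1,810 > Bidder E $1,210 > Bidder U $980 > Bidder Y $710.
Bidder G is the highest bidder, so Bidder G wins.
Under the second-price rule, the price is the second-highest bid: $2,470.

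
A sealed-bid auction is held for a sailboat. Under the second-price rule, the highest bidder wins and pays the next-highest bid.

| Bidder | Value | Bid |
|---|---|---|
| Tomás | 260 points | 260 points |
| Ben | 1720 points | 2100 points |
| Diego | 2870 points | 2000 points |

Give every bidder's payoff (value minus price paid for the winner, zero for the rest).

Tomás 0 points, Ben -280 points, Diego 0 points.

Bids in descending order: Ben 2100 points, then Diego 2000 points, then Tomás 260 points.
Ben has the top bid and wins; the price is the second-highest bid, 2000 points.
Ben's payoff = 1720 points − 2000 points = -280 points. All other bidders lose, so their payoff is 0.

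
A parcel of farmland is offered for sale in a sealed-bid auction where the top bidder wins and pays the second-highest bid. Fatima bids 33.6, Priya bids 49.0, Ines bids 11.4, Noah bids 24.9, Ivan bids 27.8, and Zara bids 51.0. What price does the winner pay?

Bids in descending order: Zara 51.0; Priya 49.0; Fatima 33.6; Ivan 27.8; Noah 24.9; Ines 11.4.
Zara is the highest bidder, so Zara wins.
Under the second-price rule, the price is the second-highest bid: 49.0.

Price paid: 49.0.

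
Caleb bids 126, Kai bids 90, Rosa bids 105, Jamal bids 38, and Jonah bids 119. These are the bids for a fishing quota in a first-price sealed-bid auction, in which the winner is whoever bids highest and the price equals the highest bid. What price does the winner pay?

Ranking the bids: Caleb 126 > Jonah 119 > Rosa 105 > Kai 90 > Jamal 38.
Caleb is the highest bidder, so Caleb wins.
Under the first-price rule, the price is the highest bid: 126.

The winner pays 126.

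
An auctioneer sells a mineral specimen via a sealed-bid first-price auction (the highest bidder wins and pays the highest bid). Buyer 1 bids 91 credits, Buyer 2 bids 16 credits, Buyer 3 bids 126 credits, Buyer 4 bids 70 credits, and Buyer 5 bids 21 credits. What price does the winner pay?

Ranking the bids: Buyer 3 126 credits; Buyer 1 91 credits; Buyer 4 70 credits; Buyer 5 21 credits; Buyer 2 16 credits.
Buyer 3 is the highest bidder, so Buyer 3 wins.
Under the first-price rule, the price is the highest bid: 126 credits.

Price paid: 126 credits.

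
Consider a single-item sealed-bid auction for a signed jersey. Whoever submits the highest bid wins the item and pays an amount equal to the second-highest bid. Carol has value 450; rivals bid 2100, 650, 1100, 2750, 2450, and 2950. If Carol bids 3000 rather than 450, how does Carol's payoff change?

Payoff change: -2500.

The highest competing bid is 2950.
Bidding truthfully at 450: the top bid is 2950 (a rival), so Carol loses. Payoff = 0.
Bidding 3000: Carol has the top bid, wins, and pays the second-highest bid 2950. Payoff = 450 − 2950 = -2500.
Change = -2500 − 0 = -2500.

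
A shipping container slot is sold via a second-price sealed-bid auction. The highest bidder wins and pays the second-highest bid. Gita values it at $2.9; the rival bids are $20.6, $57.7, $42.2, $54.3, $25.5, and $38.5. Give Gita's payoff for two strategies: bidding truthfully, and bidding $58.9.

(a) $0.0  (b) -$54.8

The highest competing bid is $57.7.
Bidding truthfully at $2.9: the top bid is $57.7 (a rival), so Gita loses. Payoff = $0.0.
Bidding $58.9: Gita has the top bid, wins, and pays the second-highest bid $57.7. Payoff = $2.9 − $57.7 = -$54.8.
This is the dominant-strategy logic: truthful bidding weakly beats any alternative.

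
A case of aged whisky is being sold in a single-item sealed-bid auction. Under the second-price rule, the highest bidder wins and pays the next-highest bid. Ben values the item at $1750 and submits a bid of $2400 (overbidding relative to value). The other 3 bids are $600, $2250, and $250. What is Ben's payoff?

Ben's payoff: -$500.

Highest competing bid: $2250.
Ben's bid $2400 is the highest overall, so Ben wins and pays the second-highest bid, $2250.
Payoff = value − price = $1750 − $2250 = -$500.
Overbidding won the item at a price above value — truthful bidding would have avoided this loss.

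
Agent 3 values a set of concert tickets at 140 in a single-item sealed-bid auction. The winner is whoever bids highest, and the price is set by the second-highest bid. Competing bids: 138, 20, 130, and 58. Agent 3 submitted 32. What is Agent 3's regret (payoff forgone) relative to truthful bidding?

2

The highest competing bid is 138.
Bidding truthfully at 140: Agent 3 has the top bid, wins, and pays the second-highest bid 138. Payoff = 140 − 138 = 2.
Bidding 32: the top bid is 138 (a rival), so Agent 3 loses. Payoff = 0.
Regret = truthful payoff − actual payoff = 2 − 0 = 2.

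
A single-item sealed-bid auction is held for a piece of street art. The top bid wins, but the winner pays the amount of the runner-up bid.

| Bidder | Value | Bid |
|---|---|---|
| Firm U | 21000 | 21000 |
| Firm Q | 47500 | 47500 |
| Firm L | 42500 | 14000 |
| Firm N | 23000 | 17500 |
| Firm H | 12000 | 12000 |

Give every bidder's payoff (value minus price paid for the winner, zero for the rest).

Bids in descending order: Firm Q 47500, then Firm U 21000, then Firm N 17500, then Firm L 14000, then Firm H 12000.
Firm Q has the top bid and wins; the price is the second-highest bid, 21000.
Firm Q's payoff = 47500 − 21000 = 26500. All other bidders lose, so their payoff is 0.

Firm U 0, Firm Q 26500, Firm L 0, Firm N 0, Firm H 0.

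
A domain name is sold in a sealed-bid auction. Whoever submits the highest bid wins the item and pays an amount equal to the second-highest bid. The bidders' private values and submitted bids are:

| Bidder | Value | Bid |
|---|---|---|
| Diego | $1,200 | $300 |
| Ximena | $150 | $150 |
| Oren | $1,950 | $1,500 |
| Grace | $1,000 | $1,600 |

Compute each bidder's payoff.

Payoffs: Diego $0, Ximena $0, Oren $0, Grace -$500.

Sorted high to low: Grace $1,600, then Oren $1,500, then Diego $300, then Ximena $150.
Grace has the top bid and wins; the price is the second-highest bid, $1,500.
Grace's payoff = $1,000 − $1,500 = -$500. All other bidders lose, so their payoff is 0.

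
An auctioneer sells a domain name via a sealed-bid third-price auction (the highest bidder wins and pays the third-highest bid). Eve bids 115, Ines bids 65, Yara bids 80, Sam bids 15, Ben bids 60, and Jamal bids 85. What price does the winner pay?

Sorted high to low: Eve 115, then Jamal 85, then Yara 80, then Ines 65, then Ben 60, then Sam 15.
Eve is the highest bidder, so Eve wins.
Under the third-price rule, the price is the third-highest bid: 80.

The winner pays 80.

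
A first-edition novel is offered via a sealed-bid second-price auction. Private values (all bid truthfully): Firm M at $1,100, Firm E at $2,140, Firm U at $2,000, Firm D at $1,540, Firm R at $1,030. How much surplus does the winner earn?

Sorted high to low: Firm E $2,140, then Firm U $2,000, then Firm D $1,540, then Firm M $1,100, then Firm R $1,030.
Firm E wins with the top bid and pays the second-highest, $2,000.
Surplus = $2,140 − $2,000 = $140.

$140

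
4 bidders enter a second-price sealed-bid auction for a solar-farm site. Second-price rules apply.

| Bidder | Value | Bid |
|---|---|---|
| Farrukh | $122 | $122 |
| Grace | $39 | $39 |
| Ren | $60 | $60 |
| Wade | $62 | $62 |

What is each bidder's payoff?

Ordered from highest: Farrukh $122, then Wade $62, then Ren $60, then Grace $39.
Farrukh has the top bid and wins; the price is the second-highest bid, $62.
Farrukh's payoff = $122 − $62 = $60. All other bidders lose, so their payoff is 0.

Payoffs: Farrukh $60, Grace $0, Ren $0, Wade $0.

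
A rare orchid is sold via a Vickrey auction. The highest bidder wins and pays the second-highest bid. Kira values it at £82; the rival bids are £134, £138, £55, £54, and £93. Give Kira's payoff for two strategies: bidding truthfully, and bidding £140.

Truthful: £0; alternative: -£56.

The highest competing bid is £138.
Bidding truthfully at £82: the top bid is £138 (a rival), so Kira loses. Payoff = £0.
Bidding £140: Kira has the top bid, wins, and pays the second-highest bid £138. Payoff = £82 − £138 = -£56.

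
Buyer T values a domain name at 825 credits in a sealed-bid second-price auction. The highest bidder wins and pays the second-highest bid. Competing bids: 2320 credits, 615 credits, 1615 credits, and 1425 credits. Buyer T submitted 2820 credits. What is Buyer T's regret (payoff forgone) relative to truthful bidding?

The highest competing bid is 2320 credits.
Bidding truthfully at 825 credits: the top bid is 2320 credits (a rival), so Buyer T loses. Payoff = 0 credits.
Bidding 2820 credits: Buyer T has the top bid, wins, and pays the second-highest bid 2320 credits. Payoff = 825 credits − 2320 credits = -1495 credits.
Regret = truthful payoff − actual payoff = 0 credits − -1495 credits = 1495 credits.
This is the dominant-strategy logic: truthful bidding weakly beats any alternative.

1495 credits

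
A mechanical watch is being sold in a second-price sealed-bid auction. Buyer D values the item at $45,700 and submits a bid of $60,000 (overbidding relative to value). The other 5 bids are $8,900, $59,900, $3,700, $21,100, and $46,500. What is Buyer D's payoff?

Highest competing bid: $59,900.
Buyer D's bid $60,000 is the highest overall, so Buyer D wins and pays the second-highest bid, $59,900.
Payoff = value − price = $45,700 − $59,900 = -$14,200.
Overbidding won the item at a price above value — truthful bidding would have avoided this loss.

-$14,200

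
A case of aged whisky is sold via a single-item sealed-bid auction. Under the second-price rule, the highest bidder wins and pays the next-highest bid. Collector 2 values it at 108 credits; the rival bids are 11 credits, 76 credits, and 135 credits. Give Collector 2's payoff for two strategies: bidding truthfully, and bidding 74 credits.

Truthful: 0 credits; alternative: 0 credits.

The highest competing bid is 135 credits.
Bidding truthfully at 108 credits: the top bid is 135 credits (a rival), so Collector 2 loses. Payoff = 0 credits.
Bidding 74 credits: the top bid is 135 credits (a rival), so Collector 2 loses. Payoff = 0 credits.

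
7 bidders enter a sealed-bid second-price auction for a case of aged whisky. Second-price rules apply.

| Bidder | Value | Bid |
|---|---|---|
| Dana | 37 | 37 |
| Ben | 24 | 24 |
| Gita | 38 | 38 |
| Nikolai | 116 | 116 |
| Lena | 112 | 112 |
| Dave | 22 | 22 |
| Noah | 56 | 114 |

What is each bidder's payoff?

Dana 0, Ben 0, Gita 0, Nikolai 2, Lena 0, Dave 0, Noah 0.

Ranking the bids: Nikolai 116 > Noah 114 > Lena 112 > Gita 38 > Dana 37 > Ben 24 > Dave 22.
Nikolai has the top bid and wins; the price is the second-highest bid, 114.
Nikolai's payoff = 116 − 114 = 2. All other bidders lose, so their payoff is 0.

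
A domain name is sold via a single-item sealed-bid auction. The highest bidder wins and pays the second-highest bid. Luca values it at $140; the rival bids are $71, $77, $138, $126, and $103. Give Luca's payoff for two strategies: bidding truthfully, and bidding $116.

The highest competing bid is $138.
Bidding truthfully at $140: Luca has the top bid, wins, and pays the second-highest bid $138. Payoff = $140 − $138 = $2.
Bidding $116: the top bid is $138 (a rival), so Luca loses. Payoff = $0.

Truthful: $2; alternative: $0.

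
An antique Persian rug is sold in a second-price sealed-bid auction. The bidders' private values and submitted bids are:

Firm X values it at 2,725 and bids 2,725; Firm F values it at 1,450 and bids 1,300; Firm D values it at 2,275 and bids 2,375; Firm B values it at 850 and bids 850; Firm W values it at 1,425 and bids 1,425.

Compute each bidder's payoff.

Ranking the bids: Firm X 2,725 > Firm D 2,375 > Firm W 1,425 > Firm F 1,300 > Firm B 850.
Firm X has the top bid and wins; the price is the second-highest bid, 2,375.
Firm X's payoff = 2,725 − 2,375 = 350. All other bidders lose, so their payoff is 0.

Payoffs: Firm X 350, Firm F 0, Firm D 0, Firm B 0, Firm W 0.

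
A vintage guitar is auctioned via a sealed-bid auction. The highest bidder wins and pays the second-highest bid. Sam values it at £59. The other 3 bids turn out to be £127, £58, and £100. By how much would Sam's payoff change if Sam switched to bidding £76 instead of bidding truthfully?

The highest competing bid is £127.
Bidding truthfully at £59: the top bid is £127 (a rival), so Sam loses. Payoff = £0.
Bidding £76: the top bid is £127 (a rival), so Sam loses. Payoff = £0.
Change = £0 − £0 = £0.

£0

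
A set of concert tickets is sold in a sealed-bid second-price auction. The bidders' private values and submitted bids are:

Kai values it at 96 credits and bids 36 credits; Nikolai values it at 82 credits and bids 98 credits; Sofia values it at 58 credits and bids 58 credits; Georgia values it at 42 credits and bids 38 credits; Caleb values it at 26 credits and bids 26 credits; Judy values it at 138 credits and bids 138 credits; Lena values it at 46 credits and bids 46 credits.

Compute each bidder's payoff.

Ordered from highest: Judy 138 credits, then Nikolai 98 credits, then Sofia 58 credits, then Lena 46 credits, then Georgia 38 credits, then Kai 36 credits, then Caleb 26 credits.
Judy has the top bid and wins; the price is the second-highest bid, 98 credits.
Judy's payoff = 138 credits − 98 credits = 40 credits. All other bidders lose, so their payoff is 0.

Payoffs: Kai 0 credits, Nikolai 0 credits, Sofia 0 credits, Georgia 0 credits, Caleb 0 credits, Judy 40 credits, Lena 0 credits.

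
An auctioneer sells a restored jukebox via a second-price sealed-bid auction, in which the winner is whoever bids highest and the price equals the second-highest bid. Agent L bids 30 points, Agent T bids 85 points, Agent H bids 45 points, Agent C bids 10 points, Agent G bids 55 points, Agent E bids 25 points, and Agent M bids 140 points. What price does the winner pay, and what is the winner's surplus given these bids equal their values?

The winner pays 85 points for a surplus of 55 points.

Ordered from highest: Agent M 140 points, then Agent T 85 points, then Agent G 55 points, then Agent H 45 points, then Agent L 30 points, then Agent E 25 points, then Agent C 10 points.
Agent M is the highest bidder, so Agent M wins.
Under the second-price rule, the price is the second-highest bid: 85 points.
Surplus = 140 points − 85 points = 55 points.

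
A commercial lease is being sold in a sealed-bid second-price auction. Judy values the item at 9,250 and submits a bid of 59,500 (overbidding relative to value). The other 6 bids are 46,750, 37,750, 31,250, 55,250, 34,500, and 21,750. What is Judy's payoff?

Highest competing bid: 55,250.
Judy's bid 59,500 is the highest overall, so Judy wins and pays the second-highest bid, 55,250.
Payoff = value − price = 9,250 − 55,250 = -46,000.
Overbidding won the item at a price above value — truthful bidding would have avoided this loss.

Judy's payoff: -46,000.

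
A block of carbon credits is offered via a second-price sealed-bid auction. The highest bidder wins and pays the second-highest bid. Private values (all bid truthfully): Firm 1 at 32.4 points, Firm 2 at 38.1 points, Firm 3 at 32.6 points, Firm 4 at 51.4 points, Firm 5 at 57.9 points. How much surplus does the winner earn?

6.5 points

Ranking the bids: Firm 5 57.9 points, then Firm 4 51.4 points, then Firm 2 38.1 points, then Firm 3 32.6 points, then Firm 1 32.4 points.
Firm 5 wins with the top bid and pays the second-highest, 51.4 points.
Surplus = 57.9 points − 51.4 points = 6.5 points.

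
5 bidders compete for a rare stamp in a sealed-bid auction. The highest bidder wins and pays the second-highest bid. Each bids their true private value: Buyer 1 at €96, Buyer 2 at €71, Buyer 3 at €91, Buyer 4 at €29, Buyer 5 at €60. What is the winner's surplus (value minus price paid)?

Winner's surplus: €5.

Ranking the bids: Buyer 1 €96 > Buyer 3 €91 > Buyer 2 €71 > Buyer 5 €60 > Buyer 4 €29.
Buyer 1 wins with the top bid and pays the second-highest, €91.
Surplus = €96 − €91 = €5.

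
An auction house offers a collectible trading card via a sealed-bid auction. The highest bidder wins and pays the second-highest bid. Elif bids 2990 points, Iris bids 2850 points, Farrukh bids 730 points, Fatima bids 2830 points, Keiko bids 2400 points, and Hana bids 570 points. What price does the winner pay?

Ranking the bids: Elif 2990 points; Iris 2850 points; Fatima 2830 points; Keiko 2400 points; Farrukh 730 points; Hana 570 points.
Elif has the highest bid, so Elif wins.
The second-highest bid is 2850 points, so that is what Elif pays.

The winner pays 2850 points.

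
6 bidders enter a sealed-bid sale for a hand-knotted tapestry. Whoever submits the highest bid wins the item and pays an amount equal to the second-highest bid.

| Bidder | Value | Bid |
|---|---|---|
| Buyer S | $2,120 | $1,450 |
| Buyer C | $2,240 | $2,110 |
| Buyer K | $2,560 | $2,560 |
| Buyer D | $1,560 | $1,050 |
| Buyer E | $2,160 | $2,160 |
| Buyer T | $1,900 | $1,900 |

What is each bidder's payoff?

Ranking the bids: Buyer K $2,560 > Buyer E $2,160 > Buyer C $2,110 > Buyer T $1,900 > Buyer S $1,450 > Buyer D $1,050.
Buyer K has the top bid and wins; the price is the second-highest bid, $2,160.
Buyer K's payoff = $2,560 − $2,160 = $400. All other bidders lose, so their payoff is 0.

Buyer S $0, Buyer C $0, Buyer K $400, Buyer D $0, Buyer E $0, Buyer T $0.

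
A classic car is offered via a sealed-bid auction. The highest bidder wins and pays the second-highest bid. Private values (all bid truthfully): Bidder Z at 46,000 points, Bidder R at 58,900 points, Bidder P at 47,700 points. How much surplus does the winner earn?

Winner's surplus: 11,200 points.

Ordered from highest: Bidder R 58,900 points, then Bidder P 47,700 points, then Bidder Z 46,000 points.
Bidder R wins with the top bid and pays the second-highest, 47,700 points.
Surplus = 58,900 points − 47,700 points = 11,200 points.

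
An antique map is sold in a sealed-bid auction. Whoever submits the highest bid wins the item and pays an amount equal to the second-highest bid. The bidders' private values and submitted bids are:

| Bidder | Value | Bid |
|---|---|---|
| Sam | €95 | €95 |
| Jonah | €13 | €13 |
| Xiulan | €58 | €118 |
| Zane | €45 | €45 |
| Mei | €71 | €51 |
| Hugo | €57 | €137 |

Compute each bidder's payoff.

Sorted high to low: Hugo €137 > Xiulan €118 > Sam €95 > Mei €51 > Zane €45 > Jonah €13.
Hugo has the top bid and wins; the price is the second-highest bid, €118.
Hugo's payoff = €57 − €118 = -€61. All other bidders lose, so their payoff is 0.

Sam €0, Jonah €0, Xiulan €0, Zane €0, Mei €0, Hugo -€61.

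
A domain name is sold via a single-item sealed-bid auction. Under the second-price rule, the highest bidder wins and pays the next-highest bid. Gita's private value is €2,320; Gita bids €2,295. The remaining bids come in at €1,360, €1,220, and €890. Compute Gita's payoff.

Gita's payoff: €960.

Highest competing bid: €1,360.
Gita's bid €2,295 is the highest overall, so Gita wins and pays the second-highest bid, €1,360.
Payoff = value − price = €2,320 − €1,360 = €960.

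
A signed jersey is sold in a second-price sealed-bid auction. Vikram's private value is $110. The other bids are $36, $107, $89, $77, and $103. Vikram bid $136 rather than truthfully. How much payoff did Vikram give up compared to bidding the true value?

Regret: $0.

The highest competing bid is $107.
Bidding truthfully at $110: Vikram has the top bid, wins, and pays the second-highest bid $107. Payoff = $110 − $107 = $3.
Bidding $136: Vikram has the top bid, wins, and pays the second-highest bid $107. Payoff = $110 − $107 = $3.
Regret = truthful payoff − actual payoff = $3 − $3 = $0.
The bid only affects whether you win, not the price — here both bids land on the same side of the top rival bid, so the deviation is payoff-neutral.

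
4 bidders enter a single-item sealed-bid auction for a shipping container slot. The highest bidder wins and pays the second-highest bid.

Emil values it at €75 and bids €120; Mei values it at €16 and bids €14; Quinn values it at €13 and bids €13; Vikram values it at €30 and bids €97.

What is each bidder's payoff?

Ordered from highest: Emil €120, then Vikram €97, then Mei €14, then Quinn €13.
Emil has the top bid and wins; the price is the second-highest bid, €97.
Emil's payoff = €75 − €97 = -€22. All other bidders lose, so their payoff is 0.

Payoffs: Emil -€22, Mei €0, Quinn €0, Vikram €0.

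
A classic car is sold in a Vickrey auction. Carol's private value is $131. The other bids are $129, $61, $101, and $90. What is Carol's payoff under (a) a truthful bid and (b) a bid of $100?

The highest competing bid is $129.
Bidding truthfully at $131: Carol has the top bid, wins, and pays the second-highest bid $129. Payoff = $131 − $129 = $2.
Bidding $100: the top bid is $129 (a rival), so Carol loses. Payoff = $0.
This is the dominant-strategy logic: truthful bidding weakly beats any alternative.

(a) $2  (b) $0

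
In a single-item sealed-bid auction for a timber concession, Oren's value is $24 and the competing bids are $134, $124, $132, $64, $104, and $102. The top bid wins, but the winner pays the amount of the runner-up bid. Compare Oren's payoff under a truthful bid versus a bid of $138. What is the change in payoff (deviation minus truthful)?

-$110

The highest competing bid is $134.
Bidding truthfully at $24: the top bid is $134 (a rival), so Oren loses. Payoff = $0.
Bidding $138: Oren has the top bid, wins, and pays the second-highest bid $134. Payoff = $24 − $134 = -$110.
Change = -$110 − $0 = -$110.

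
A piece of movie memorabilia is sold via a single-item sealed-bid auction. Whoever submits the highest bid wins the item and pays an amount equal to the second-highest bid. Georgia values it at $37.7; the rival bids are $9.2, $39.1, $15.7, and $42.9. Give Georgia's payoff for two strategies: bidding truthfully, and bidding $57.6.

The highest competing bid is $42.9.
Bidding truthfully at $37.7: the top bid is $42.9 (a rival), so Georgia loses. Payoff = $0.0.
Bidding $57.6: Georgia has the top bid, wins, and pays the second-highest bid $42.9. Payoff = $37.7 − $42.9 = -$5.2.
This is the dominant-strategy logic: truthful bidding weakly beats any alternative.

Truthful: $0.0; alternative: -$5.2.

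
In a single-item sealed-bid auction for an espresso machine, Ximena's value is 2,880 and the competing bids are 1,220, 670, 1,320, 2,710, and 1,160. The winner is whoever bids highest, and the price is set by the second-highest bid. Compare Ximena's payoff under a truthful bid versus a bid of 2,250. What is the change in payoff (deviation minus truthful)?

Payoff change: -170.

The highest competing bid is 2,710.
Bidding truthfully at 2,880: Ximena has the top bid, wins, and pays the second-highest bid 2,710. Payoff = 2,880 − 2,710 = 170.
Bidding 2,250: the top bid is 2,710 (a rival), so Ximena loses. Payoff = 0.
Change = 0 − 170 = -170.
Deviating from a truthful bid can only lose payoff in a second-price auction — never gain.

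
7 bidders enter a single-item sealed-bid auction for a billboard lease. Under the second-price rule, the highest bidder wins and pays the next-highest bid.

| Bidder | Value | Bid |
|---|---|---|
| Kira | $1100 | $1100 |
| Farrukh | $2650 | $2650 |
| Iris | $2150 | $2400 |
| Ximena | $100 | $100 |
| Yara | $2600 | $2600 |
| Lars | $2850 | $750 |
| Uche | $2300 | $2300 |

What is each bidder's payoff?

Ranking the bids: Farrukh $2650 > Yara $2600 > Iris $2400 > Uche $2300 > Kira $1100 > Lars $750 > Ximena $100.
Farrukh has the top bid and wins; the price is the second-highest bid, $2600.
Farrukh's payoff = $2650 − $2600 = $50. All other bidders lose, so their payoff is 0.

Payoffs: Kira $0, Farrukh $50, Iris $0, Ximena $0, Yara $0, Lars $0, Uche $0.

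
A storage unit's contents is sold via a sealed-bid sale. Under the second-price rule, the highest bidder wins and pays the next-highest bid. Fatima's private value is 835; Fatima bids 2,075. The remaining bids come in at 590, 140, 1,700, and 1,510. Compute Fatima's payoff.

Fatima's payoff: -865.

Highest competing bid: 1,700.
Fatima's bid 2,075 is the highest overall, so Fatima wins and pays the second-highest bid, 1,700.
Payoff = value − price = 835 − 1,700 = -865.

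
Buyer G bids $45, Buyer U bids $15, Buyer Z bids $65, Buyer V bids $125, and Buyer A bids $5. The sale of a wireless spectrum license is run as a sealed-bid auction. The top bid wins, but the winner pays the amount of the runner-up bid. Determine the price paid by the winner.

Bids in descending order: Buyer V $125; Buyer Z $65; Buyer G $45; Buyer U $15; Buyer A $5.
Buyer V has the highest bid, so Buyer V wins.
The second-highest bid is $65, so that is what Buyer V pays.

The winner pays $65.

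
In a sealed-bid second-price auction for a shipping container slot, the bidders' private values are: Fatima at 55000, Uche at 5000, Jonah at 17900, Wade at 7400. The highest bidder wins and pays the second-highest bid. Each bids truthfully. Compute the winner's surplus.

Surplus = 37100.

Ordered from highest: Fatima 55000; Jonah 17900; Wade 7400; Uche 5000.
Fatima wins with the top bid and pays the second-highest, 17900.
Surplus = 55000 − 17900 = 37100.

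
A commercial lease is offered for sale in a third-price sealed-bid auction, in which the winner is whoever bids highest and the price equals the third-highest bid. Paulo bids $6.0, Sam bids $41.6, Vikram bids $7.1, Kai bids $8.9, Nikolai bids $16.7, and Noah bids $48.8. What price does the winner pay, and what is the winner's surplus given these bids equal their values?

The winner pays $16.7 for a surplus of $32.1.

Ranking the bids: Noah $48.8 > Sam $41.6 > Nikolai $16.7 > Kai $8.9 > Vikram $7.1 > Paulo $6.0.
Noah is the highest bidder, so Noah wins.
Under the third-price rule, the price is the third-highest bid: $16.7.
Surplus = $48.8 − $16.7 = $32.1.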